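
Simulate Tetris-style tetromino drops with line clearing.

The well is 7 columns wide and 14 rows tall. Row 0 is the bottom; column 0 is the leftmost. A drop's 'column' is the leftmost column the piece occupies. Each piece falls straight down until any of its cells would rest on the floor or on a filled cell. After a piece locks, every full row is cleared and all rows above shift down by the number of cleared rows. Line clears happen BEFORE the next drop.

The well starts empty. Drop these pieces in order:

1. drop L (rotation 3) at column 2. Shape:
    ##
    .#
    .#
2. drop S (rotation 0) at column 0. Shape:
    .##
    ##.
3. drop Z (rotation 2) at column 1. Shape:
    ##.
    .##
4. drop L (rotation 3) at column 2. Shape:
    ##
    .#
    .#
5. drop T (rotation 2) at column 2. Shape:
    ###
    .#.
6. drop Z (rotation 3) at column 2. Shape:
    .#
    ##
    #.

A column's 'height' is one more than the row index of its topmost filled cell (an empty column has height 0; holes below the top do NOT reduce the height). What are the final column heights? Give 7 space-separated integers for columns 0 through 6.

Answer: 3 6 12 13 10 0 0

Derivation:
Drop 1: L rot3 at col 2 lands with bottom-row=0; cleared 0 line(s) (total 0); column heights now [0 0 3 3 0 0 0], max=3
Drop 2: S rot0 at col 0 lands with bottom-row=2; cleared 0 line(s) (total 0); column heights now [3 4 4 3 0 0 0], max=4
Drop 3: Z rot2 at col 1 lands with bottom-row=4; cleared 0 line(s) (total 0); column heights now [3 6 6 5 0 0 0], max=6
Drop 4: L rot3 at col 2 lands with bottom-row=5; cleared 0 line(s) (total 0); column heights now [3 6 8 8 0 0 0], max=8
Drop 5: T rot2 at col 2 lands with bottom-row=8; cleared 0 line(s) (total 0); column heights now [3 6 10 10 10 0 0], max=10
Drop 6: Z rot3 at col 2 lands with bottom-row=10; cleared 0 line(s) (total 0); column heights now [3 6 12 13 10 0 0], max=13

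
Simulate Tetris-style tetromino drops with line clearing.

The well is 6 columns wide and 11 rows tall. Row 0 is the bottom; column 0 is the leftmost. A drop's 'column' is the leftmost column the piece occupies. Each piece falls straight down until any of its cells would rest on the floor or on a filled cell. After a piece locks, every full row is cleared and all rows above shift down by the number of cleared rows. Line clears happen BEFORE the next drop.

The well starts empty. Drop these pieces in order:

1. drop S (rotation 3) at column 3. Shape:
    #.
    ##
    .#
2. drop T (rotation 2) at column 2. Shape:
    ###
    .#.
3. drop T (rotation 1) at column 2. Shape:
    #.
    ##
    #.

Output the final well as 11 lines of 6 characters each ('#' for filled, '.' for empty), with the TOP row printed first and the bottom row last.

Drop 1: S rot3 at col 3 lands with bottom-row=0; cleared 0 line(s) (total 0); column heights now [0 0 0 3 2 0], max=3
Drop 2: T rot2 at col 2 lands with bottom-row=3; cleared 0 line(s) (total 0); column heights now [0 0 5 5 5 0], max=5
Drop 3: T rot1 at col 2 lands with bottom-row=5; cleared 0 line(s) (total 0); column heights now [0 0 8 7 5 0], max=8

Answer: ......
......
......
..#...
..##..
..#...
..###.
...#..
...#..
...##.
....#.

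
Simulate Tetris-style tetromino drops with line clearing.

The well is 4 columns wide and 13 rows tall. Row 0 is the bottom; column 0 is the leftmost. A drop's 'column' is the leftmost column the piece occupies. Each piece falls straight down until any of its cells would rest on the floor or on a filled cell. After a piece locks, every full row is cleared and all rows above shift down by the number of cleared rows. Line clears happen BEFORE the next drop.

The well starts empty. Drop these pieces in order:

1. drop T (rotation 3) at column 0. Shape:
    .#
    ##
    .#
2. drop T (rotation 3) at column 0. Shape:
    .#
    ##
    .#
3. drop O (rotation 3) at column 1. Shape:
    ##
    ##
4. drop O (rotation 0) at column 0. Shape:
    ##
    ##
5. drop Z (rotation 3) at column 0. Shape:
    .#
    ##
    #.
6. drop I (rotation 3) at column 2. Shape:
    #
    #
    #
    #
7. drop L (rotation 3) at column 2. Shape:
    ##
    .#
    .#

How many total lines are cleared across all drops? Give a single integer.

Drop 1: T rot3 at col 0 lands with bottom-row=0; cleared 0 line(s) (total 0); column heights now [2 3 0 0], max=3
Drop 2: T rot3 at col 0 lands with bottom-row=3; cleared 0 line(s) (total 0); column heights now [5 6 0 0], max=6
Drop 3: O rot3 at col 1 lands with bottom-row=6; cleared 0 line(s) (total 0); column heights now [5 8 8 0], max=8
Drop 4: O rot0 at col 0 lands with bottom-row=8; cleared 0 line(s) (total 0); column heights now [10 10 8 0], max=10
Drop 5: Z rot3 at col 0 lands with bottom-row=10; cleared 0 line(s) (total 0); column heights now [12 13 8 0], max=13
Drop 6: I rot3 at col 2 lands with bottom-row=8; cleared 0 line(s) (total 0); column heights now [12 13 12 0], max=13
Drop 7: L rot3 at col 2 lands with bottom-row=10; cleared 1 line(s) (total 1); column heights now [11 12 12 12], max=12

Answer: 1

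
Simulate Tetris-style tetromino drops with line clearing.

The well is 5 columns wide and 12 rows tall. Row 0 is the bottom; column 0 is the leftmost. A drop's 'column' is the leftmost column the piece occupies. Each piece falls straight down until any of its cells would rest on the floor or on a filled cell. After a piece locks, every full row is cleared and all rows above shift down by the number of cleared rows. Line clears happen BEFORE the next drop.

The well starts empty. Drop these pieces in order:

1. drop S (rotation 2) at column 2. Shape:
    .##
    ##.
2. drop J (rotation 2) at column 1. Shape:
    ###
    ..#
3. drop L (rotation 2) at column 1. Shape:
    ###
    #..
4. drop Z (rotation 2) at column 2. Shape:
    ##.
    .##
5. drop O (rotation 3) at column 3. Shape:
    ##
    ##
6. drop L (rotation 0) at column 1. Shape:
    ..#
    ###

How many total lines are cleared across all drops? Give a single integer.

Answer: 0

Derivation:
Drop 1: S rot2 at col 2 lands with bottom-row=0; cleared 0 line(s) (total 0); column heights now [0 0 1 2 2], max=2
Drop 2: J rot2 at col 1 lands with bottom-row=2; cleared 0 line(s) (total 0); column heights now [0 4 4 4 2], max=4
Drop 3: L rot2 at col 1 lands with bottom-row=4; cleared 0 line(s) (total 0); column heights now [0 6 6 6 2], max=6
Drop 4: Z rot2 at col 2 lands with bottom-row=6; cleared 0 line(s) (total 0); column heights now [0 6 8 8 7], max=8
Drop 5: O rot3 at col 3 lands with bottom-row=8; cleared 0 line(s) (total 0); column heights now [0 6 8 10 10], max=10
Drop 6: L rot0 at col 1 lands with bottom-row=10; cleared 0 line(s) (total 0); column heights now [0 11 11 12 10], max=12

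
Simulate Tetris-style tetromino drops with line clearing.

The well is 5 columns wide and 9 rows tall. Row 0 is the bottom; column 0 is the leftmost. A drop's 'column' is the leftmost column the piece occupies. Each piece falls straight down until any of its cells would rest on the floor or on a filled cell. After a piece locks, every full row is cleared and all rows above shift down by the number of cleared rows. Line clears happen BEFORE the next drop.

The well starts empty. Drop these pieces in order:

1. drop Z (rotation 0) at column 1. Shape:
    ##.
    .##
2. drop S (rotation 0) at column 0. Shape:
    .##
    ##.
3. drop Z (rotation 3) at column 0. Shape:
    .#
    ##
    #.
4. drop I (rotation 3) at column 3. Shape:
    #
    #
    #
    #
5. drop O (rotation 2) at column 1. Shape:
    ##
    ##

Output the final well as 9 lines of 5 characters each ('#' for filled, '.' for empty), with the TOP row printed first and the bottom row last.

Answer: .....
.##..
.##..
.#...
##.#.
####.
##.#.
.###.
..##.

Derivation:
Drop 1: Z rot0 at col 1 lands with bottom-row=0; cleared 0 line(s) (total 0); column heights now [0 2 2 1 0], max=2
Drop 2: S rot0 at col 0 lands with bottom-row=2; cleared 0 line(s) (total 0); column heights now [3 4 4 1 0], max=4
Drop 3: Z rot3 at col 0 lands with bottom-row=3; cleared 0 line(s) (total 0); column heights now [5 6 4 1 0], max=6
Drop 4: I rot3 at col 3 lands with bottom-row=1; cleared 0 line(s) (total 0); column heights now [5 6 4 5 0], max=6
Drop 5: O rot2 at col 1 lands with bottom-row=6; cleared 0 line(s) (total 0); column heights now [5 8 8 5 0], max=8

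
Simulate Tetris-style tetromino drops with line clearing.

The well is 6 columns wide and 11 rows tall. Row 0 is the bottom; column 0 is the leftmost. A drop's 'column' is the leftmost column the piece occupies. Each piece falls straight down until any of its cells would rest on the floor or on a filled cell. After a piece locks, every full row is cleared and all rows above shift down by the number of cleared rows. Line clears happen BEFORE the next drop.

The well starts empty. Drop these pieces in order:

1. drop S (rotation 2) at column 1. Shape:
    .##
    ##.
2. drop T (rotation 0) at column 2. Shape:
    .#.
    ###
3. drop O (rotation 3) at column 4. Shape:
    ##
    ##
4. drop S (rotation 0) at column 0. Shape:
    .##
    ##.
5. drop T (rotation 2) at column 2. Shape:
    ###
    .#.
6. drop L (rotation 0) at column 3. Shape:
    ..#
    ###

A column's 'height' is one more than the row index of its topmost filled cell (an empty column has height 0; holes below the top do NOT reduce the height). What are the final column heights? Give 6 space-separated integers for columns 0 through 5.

Answer: 3 4 6 7 7 8

Derivation:
Drop 1: S rot2 at col 1 lands with bottom-row=0; cleared 0 line(s) (total 0); column heights now [0 1 2 2 0 0], max=2
Drop 2: T rot0 at col 2 lands with bottom-row=2; cleared 0 line(s) (total 0); column heights now [0 1 3 4 3 0], max=4
Drop 3: O rot3 at col 4 lands with bottom-row=3; cleared 0 line(s) (total 0); column heights now [0 1 3 4 5 5], max=5
Drop 4: S rot0 at col 0 lands with bottom-row=2; cleared 0 line(s) (total 0); column heights now [3 4 4 4 5 5], max=5
Drop 5: T rot2 at col 2 lands with bottom-row=4; cleared 0 line(s) (total 0); column heights now [3 4 6 6 6 5], max=6
Drop 6: L rot0 at col 3 lands with bottom-row=6; cleared 0 line(s) (total 0); column heights now [3 4 6 7 7 8], max=8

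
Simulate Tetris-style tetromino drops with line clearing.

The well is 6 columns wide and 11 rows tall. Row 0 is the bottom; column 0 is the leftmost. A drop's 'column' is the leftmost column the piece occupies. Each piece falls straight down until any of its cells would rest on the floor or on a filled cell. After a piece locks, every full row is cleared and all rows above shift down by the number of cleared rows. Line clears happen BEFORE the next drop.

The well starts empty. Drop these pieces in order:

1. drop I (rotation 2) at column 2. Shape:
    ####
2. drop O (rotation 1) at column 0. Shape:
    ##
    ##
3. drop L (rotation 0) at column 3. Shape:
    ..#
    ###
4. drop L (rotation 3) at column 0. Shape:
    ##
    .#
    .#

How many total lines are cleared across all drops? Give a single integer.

Drop 1: I rot2 at col 2 lands with bottom-row=0; cleared 0 line(s) (total 0); column heights now [0 0 1 1 1 1], max=1
Drop 2: O rot1 at col 0 lands with bottom-row=0; cleared 1 line(s) (total 1); column heights now [1 1 0 0 0 0], max=1
Drop 3: L rot0 at col 3 lands with bottom-row=0; cleared 0 line(s) (total 1); column heights now [1 1 0 1 1 2], max=2
Drop 4: L rot3 at col 0 lands with bottom-row=1; cleared 0 line(s) (total 1); column heights now [4 4 0 1 1 2], max=4

Answer: 1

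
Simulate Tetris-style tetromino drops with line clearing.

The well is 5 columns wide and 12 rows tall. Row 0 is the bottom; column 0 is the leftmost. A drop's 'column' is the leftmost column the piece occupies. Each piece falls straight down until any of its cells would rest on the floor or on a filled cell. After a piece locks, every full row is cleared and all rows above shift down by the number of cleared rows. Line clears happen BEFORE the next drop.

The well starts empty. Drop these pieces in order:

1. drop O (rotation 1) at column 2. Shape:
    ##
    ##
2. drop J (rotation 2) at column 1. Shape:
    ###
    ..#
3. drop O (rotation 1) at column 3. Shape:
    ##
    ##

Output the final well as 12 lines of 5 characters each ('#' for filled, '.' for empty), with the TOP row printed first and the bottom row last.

Drop 1: O rot1 at col 2 lands with bottom-row=0; cleared 0 line(s) (total 0); column heights now [0 0 2 2 0], max=2
Drop 2: J rot2 at col 1 lands with bottom-row=2; cleared 0 line(s) (total 0); column heights now [0 4 4 4 0], max=4
Drop 3: O rot1 at col 3 lands with bottom-row=4; cleared 0 line(s) (total 0); column heights now [0 4 4 6 6], max=6

Answer: .....
.....
.....
.....
.....
.....
...##
...##
.###.
...#.
..##.
..##.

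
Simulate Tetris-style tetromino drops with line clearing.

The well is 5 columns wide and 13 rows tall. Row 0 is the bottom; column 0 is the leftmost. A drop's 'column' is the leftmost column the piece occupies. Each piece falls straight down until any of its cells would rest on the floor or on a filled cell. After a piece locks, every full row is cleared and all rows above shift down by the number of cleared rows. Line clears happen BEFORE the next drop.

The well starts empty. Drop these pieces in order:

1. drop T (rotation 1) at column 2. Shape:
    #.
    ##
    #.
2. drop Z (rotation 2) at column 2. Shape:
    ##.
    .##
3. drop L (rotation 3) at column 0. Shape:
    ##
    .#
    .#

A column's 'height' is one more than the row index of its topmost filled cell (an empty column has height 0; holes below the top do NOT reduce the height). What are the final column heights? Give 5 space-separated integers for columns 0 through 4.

Answer: 0 2 3 3 0

Derivation:
Drop 1: T rot1 at col 2 lands with bottom-row=0; cleared 0 line(s) (total 0); column heights now [0 0 3 2 0], max=3
Drop 2: Z rot2 at col 2 lands with bottom-row=2; cleared 0 line(s) (total 0); column heights now [0 0 4 4 3], max=4
Drop 3: L rot3 at col 0 lands with bottom-row=0; cleared 1 line(s) (total 1); column heights now [0 2 3 3 0], max=3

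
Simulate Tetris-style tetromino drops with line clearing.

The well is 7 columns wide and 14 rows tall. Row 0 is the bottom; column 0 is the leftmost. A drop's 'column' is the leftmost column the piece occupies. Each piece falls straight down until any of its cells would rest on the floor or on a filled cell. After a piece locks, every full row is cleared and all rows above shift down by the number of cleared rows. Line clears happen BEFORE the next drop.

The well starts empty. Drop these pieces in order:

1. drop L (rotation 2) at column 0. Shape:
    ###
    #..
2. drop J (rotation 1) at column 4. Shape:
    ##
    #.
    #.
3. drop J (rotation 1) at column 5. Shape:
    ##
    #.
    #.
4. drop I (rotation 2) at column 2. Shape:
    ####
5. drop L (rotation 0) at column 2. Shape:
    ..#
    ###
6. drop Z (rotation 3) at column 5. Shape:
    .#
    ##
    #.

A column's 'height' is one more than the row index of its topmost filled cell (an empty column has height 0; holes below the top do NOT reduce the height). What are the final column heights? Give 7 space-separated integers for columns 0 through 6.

Answer: 2 2 8 8 9 9 10

Derivation:
Drop 1: L rot2 at col 0 lands with bottom-row=0; cleared 0 line(s) (total 0); column heights now [2 2 2 0 0 0 0], max=2
Drop 2: J rot1 at col 4 lands with bottom-row=0; cleared 0 line(s) (total 0); column heights now [2 2 2 0 3 3 0], max=3
Drop 3: J rot1 at col 5 lands with bottom-row=3; cleared 0 line(s) (total 0); column heights now [2 2 2 0 3 6 6], max=6
Drop 4: I rot2 at col 2 lands with bottom-row=6; cleared 0 line(s) (total 0); column heights now [2 2 7 7 7 7 6], max=7
Drop 5: L rot0 at col 2 lands with bottom-row=7; cleared 0 line(s) (total 0); column heights now [2 2 8 8 9 7 6], max=9
Drop 6: Z rot3 at col 5 lands with bottom-row=7; cleared 0 line(s) (total 0); column heights now [2 2 8 8 9 9 10], max=10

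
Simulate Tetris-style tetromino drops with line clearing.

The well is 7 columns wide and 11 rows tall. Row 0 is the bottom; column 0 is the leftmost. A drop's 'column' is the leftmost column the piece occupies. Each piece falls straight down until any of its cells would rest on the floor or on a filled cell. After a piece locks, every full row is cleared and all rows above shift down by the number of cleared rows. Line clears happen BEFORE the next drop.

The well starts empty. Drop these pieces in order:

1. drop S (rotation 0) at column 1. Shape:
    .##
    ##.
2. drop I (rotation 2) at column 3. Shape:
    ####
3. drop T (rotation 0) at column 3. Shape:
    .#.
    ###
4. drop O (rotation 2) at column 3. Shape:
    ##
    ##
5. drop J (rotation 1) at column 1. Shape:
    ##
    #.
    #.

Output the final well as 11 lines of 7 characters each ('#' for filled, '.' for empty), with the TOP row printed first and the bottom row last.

Answer: .......
.......
.......
.......
...##..
...##..
....#..
.#####.
.#.####
.###...
.##....

Derivation:
Drop 1: S rot0 at col 1 lands with bottom-row=0; cleared 0 line(s) (total 0); column heights now [0 1 2 2 0 0 0], max=2
Drop 2: I rot2 at col 3 lands with bottom-row=2; cleared 0 line(s) (total 0); column heights now [0 1 2 3 3 3 3], max=3
Drop 3: T rot0 at col 3 lands with bottom-row=3; cleared 0 line(s) (total 0); column heights now [0 1 2 4 5 4 3], max=5
Drop 4: O rot2 at col 3 lands with bottom-row=5; cleared 0 line(s) (total 0); column heights now [0 1 2 7 7 4 3], max=7
Drop 5: J rot1 at col 1 lands with bottom-row=1; cleared 0 line(s) (total 0); column heights now [0 4 4 7 7 4 3], max=7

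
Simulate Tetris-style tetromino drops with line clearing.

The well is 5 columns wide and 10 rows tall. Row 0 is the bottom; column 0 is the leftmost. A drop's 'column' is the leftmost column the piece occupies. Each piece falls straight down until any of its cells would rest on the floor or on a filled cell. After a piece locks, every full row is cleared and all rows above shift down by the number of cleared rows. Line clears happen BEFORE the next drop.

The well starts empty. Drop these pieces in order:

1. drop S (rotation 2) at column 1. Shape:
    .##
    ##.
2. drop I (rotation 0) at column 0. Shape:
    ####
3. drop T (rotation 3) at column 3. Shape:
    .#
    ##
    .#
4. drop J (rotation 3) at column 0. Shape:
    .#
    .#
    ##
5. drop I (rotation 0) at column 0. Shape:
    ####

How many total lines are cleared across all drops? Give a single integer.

Answer: 1

Derivation:
Drop 1: S rot2 at col 1 lands with bottom-row=0; cleared 0 line(s) (total 0); column heights now [0 1 2 2 0], max=2
Drop 2: I rot0 at col 0 lands with bottom-row=2; cleared 0 line(s) (total 0); column heights now [3 3 3 3 0], max=3
Drop 3: T rot3 at col 3 lands with bottom-row=2; cleared 1 line(s) (total 1); column heights now [0 1 2 3 4], max=4
Drop 4: J rot3 at col 0 lands with bottom-row=1; cleared 0 line(s) (total 1); column heights now [2 4 2 3 4], max=4
Drop 5: I rot0 at col 0 lands with bottom-row=4; cleared 0 line(s) (total 1); column heights now [5 5 5 5 4], max=5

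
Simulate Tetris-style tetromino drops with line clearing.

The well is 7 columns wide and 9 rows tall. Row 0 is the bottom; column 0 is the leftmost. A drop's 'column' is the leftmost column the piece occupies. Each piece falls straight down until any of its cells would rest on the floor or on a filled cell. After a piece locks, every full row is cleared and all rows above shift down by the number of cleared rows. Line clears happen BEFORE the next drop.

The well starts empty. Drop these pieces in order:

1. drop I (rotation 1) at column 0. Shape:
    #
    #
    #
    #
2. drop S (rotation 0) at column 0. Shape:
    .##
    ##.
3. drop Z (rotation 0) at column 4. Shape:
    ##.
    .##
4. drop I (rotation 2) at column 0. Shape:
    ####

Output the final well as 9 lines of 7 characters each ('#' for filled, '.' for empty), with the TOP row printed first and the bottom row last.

Drop 1: I rot1 at col 0 lands with bottom-row=0; cleared 0 line(s) (total 0); column heights now [4 0 0 0 0 0 0], max=4
Drop 2: S rot0 at col 0 lands with bottom-row=4; cleared 0 line(s) (total 0); column heights now [5 6 6 0 0 0 0], max=6
Drop 3: Z rot0 at col 4 lands with bottom-row=0; cleared 0 line(s) (total 0); column heights now [5 6 6 0 2 2 1], max=6
Drop 4: I rot2 at col 0 lands with bottom-row=6; cleared 0 line(s) (total 0); column heights now [7 7 7 7 2 2 1], max=7

Answer: .......
.......
####...
.##....
##.....
#......
#......
#...##.
#....##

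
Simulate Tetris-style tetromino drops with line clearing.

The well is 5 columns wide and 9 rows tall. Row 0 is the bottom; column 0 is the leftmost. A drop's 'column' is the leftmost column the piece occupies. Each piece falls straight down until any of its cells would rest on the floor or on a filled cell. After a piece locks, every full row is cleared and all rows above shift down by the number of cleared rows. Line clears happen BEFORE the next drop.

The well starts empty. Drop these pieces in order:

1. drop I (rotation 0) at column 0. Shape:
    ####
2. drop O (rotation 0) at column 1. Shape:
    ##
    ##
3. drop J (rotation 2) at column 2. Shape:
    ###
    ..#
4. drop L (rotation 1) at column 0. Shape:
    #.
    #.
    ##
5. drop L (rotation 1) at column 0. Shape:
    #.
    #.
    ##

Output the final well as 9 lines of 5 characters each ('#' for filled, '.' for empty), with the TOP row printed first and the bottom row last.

Answer: .....
#....
#....
##...
#....
#....
.##.#
.##..
####.

Derivation:
Drop 1: I rot0 at col 0 lands with bottom-row=0; cleared 0 line(s) (total 0); column heights now [1 1 1 1 0], max=1
Drop 2: O rot0 at col 1 lands with bottom-row=1; cleared 0 line(s) (total 0); column heights now [1 3 3 1 0], max=3
Drop 3: J rot2 at col 2 lands with bottom-row=2; cleared 0 line(s) (total 0); column heights now [1 3 4 4 4], max=4
Drop 4: L rot1 at col 0 lands with bottom-row=3; cleared 1 line(s) (total 1); column heights now [5 3 3 1 3], max=5
Drop 5: L rot1 at col 0 lands with bottom-row=5; cleared 0 line(s) (total 1); column heights now [8 6 3 1 3], max=8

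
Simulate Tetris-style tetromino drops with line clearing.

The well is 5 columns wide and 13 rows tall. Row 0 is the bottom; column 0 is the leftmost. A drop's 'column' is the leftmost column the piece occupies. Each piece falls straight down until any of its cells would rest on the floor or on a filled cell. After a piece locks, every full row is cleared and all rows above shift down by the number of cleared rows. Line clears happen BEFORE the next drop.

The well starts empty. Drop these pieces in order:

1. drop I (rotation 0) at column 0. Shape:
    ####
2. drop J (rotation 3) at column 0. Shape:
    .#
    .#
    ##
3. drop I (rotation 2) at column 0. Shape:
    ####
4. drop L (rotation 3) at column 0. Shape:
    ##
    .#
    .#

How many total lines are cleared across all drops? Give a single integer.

Drop 1: I rot0 at col 0 lands with bottom-row=0; cleared 0 line(s) (total 0); column heights now [1 1 1 1 0], max=1
Drop 2: J rot3 at col 0 lands with bottom-row=1; cleared 0 line(s) (total 0); column heights now [2 4 1 1 0], max=4
Drop 3: I rot2 at col 0 lands with bottom-row=4; cleared 0 line(s) (total 0); column heights now [5 5 5 5 0], max=5
Drop 4: L rot3 at col 0 lands with bottom-row=5; cleared 0 line(s) (total 0); column heights now [8 8 5 5 0], max=8

Answer: 0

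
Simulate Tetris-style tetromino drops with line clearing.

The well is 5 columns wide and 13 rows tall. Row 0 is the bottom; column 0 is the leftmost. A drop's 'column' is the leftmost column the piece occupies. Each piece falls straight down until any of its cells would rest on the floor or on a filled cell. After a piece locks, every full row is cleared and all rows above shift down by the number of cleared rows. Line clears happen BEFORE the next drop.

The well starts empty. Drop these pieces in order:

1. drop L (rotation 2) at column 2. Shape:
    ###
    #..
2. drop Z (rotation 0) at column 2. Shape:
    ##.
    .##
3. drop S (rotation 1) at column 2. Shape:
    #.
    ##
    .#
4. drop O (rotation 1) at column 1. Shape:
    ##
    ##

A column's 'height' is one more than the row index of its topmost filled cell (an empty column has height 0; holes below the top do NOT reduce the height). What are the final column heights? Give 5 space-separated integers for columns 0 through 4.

Answer: 0 9 9 6 3

Derivation:
Drop 1: L rot2 at col 2 lands with bottom-row=0; cleared 0 line(s) (total 0); column heights now [0 0 2 2 2], max=2
Drop 2: Z rot0 at col 2 lands with bottom-row=2; cleared 0 line(s) (total 0); column heights now [0 0 4 4 3], max=4
Drop 3: S rot1 at col 2 lands with bottom-row=4; cleared 0 line(s) (total 0); column heights now [0 0 7 6 3], max=7
Drop 4: O rot1 at col 1 lands with bottom-row=7; cleared 0 line(s) (total 0); column heights now [0 9 9 6 3], max=9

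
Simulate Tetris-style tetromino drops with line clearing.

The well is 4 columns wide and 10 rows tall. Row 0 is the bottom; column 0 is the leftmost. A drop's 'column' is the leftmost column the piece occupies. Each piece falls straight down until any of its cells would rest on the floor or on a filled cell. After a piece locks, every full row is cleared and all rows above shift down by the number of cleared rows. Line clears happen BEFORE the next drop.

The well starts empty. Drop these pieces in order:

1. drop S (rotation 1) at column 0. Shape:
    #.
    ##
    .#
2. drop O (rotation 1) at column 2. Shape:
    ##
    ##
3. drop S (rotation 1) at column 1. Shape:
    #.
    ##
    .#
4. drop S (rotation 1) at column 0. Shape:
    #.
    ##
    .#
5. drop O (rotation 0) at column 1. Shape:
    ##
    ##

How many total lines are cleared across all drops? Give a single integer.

Drop 1: S rot1 at col 0 lands with bottom-row=0; cleared 0 line(s) (total 0); column heights now [3 2 0 0], max=3
Drop 2: O rot1 at col 2 lands with bottom-row=0; cleared 1 line(s) (total 1); column heights now [2 1 1 1], max=2
Drop 3: S rot1 at col 1 lands with bottom-row=1; cleared 0 line(s) (total 1); column heights now [2 4 3 1], max=4
Drop 4: S rot1 at col 0 lands with bottom-row=4; cleared 0 line(s) (total 1); column heights now [7 6 3 1], max=7
Drop 5: O rot0 at col 1 lands with bottom-row=6; cleared 0 line(s) (total 1); column heights now [7 8 8 1], max=8

Answer: 1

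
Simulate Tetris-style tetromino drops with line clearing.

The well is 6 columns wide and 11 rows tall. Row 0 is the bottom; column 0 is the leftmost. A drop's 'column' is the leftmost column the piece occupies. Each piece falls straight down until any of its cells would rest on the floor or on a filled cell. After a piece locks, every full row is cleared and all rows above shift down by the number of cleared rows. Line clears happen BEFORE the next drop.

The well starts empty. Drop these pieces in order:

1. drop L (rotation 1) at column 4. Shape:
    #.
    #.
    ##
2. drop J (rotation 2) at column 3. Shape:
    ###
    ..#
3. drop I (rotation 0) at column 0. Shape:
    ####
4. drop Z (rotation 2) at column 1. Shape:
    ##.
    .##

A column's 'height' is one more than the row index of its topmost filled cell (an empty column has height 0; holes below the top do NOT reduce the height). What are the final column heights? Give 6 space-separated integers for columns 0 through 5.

Drop 1: L rot1 at col 4 lands with bottom-row=0; cleared 0 line(s) (total 0); column heights now [0 0 0 0 3 1], max=3
Drop 2: J rot2 at col 3 lands with bottom-row=2; cleared 0 line(s) (total 0); column heights now [0 0 0 4 4 4], max=4
Drop 3: I rot0 at col 0 lands with bottom-row=4; cleared 0 line(s) (total 0); column heights now [5 5 5 5 4 4], max=5
Drop 4: Z rot2 at col 1 lands with bottom-row=5; cleared 0 line(s) (total 0); column heights now [5 7 7 6 4 4], max=7

Answer: 5 7 7 6 4 4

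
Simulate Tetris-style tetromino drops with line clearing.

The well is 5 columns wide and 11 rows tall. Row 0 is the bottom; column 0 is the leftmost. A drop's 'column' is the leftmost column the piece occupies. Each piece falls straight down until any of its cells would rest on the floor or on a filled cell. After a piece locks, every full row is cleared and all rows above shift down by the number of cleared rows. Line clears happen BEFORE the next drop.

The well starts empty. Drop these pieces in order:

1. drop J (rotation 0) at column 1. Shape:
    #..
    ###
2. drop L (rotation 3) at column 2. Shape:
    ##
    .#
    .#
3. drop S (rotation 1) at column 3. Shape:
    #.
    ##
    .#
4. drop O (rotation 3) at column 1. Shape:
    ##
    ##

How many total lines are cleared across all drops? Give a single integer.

Answer: 0

Derivation:
Drop 1: J rot0 at col 1 lands with bottom-row=0; cleared 0 line(s) (total 0); column heights now [0 2 1 1 0], max=2
Drop 2: L rot3 at col 2 lands with bottom-row=1; cleared 0 line(s) (total 0); column heights now [0 2 4 4 0], max=4
Drop 3: S rot1 at col 3 lands with bottom-row=3; cleared 0 line(s) (total 0); column heights now [0 2 4 6 5], max=6
Drop 4: O rot3 at col 1 lands with bottom-row=4; cleared 0 line(s) (total 0); column heights now [0 6 6 6 5], max=6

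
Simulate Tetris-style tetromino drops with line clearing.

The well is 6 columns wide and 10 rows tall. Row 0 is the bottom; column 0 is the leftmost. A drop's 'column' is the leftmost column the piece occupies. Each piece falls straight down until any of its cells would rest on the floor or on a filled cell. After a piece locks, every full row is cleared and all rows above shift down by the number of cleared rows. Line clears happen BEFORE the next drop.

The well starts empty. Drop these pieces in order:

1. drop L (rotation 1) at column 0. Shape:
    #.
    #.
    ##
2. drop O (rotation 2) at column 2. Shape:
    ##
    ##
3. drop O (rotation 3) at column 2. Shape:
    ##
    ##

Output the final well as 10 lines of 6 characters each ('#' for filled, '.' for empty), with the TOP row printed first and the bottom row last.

Drop 1: L rot1 at col 0 lands with bottom-row=0; cleared 0 line(s) (total 0); column heights now [3 1 0 0 0 0], max=3
Drop 2: O rot2 at col 2 lands with bottom-row=0; cleared 0 line(s) (total 0); column heights now [3 1 2 2 0 0], max=3
Drop 3: O rot3 at col 2 lands with bottom-row=2; cleared 0 line(s) (total 0); column heights now [3 1 4 4 0 0], max=4

Answer: ......
......
......
......
......
......
..##..
#.##..
#.##..
####..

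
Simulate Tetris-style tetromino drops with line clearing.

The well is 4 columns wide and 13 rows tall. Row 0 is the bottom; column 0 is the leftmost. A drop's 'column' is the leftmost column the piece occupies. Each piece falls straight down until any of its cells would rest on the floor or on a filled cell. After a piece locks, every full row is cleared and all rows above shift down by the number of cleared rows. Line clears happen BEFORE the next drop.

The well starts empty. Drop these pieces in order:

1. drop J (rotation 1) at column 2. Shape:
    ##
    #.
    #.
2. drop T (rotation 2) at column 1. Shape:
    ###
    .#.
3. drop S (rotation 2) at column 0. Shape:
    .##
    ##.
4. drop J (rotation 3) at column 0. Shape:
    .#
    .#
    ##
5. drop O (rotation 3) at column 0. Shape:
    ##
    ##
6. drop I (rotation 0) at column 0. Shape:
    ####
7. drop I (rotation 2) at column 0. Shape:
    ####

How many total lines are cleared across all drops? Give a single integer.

Answer: 2

Derivation:
Drop 1: J rot1 at col 2 lands with bottom-row=0; cleared 0 line(s) (total 0); column heights now [0 0 3 3], max=3
Drop 2: T rot2 at col 1 lands with bottom-row=3; cleared 0 line(s) (total 0); column heights now [0 5 5 5], max=5
Drop 3: S rot2 at col 0 lands with bottom-row=5; cleared 0 line(s) (total 0); column heights now [6 7 7 5], max=7
Drop 4: J rot3 at col 0 lands with bottom-row=7; cleared 0 line(s) (total 0); column heights now [8 10 7 5], max=10
Drop 5: O rot3 at col 0 lands with bottom-row=10; cleared 0 line(s) (total 0); column heights now [12 12 7 5], max=12
Drop 6: I rot0 at col 0 lands with bottom-row=12; cleared 1 line(s) (total 1); column heights now [12 12 7 5], max=12
Drop 7: I rot2 at col 0 lands with bottom-row=12; cleared 1 line(s) (total 2); column heights now [12 12 7 5], max=12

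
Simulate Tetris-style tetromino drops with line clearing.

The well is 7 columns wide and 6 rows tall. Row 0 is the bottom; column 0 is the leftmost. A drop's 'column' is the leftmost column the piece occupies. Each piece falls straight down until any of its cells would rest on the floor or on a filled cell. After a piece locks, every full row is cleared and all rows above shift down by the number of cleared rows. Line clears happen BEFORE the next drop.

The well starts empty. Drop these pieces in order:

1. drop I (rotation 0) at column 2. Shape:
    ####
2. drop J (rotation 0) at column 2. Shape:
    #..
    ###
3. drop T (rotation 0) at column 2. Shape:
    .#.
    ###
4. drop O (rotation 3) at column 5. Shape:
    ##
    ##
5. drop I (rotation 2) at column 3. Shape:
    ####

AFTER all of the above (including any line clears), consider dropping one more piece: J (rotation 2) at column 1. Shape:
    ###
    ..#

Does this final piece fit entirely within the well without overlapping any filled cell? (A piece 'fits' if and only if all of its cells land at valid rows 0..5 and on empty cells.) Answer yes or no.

Answer: no

Derivation:
Drop 1: I rot0 at col 2 lands with bottom-row=0; cleared 0 line(s) (total 0); column heights now [0 0 1 1 1 1 0], max=1
Drop 2: J rot0 at col 2 lands with bottom-row=1; cleared 0 line(s) (total 0); column heights now [0 0 3 2 2 1 0], max=3
Drop 3: T rot0 at col 2 lands with bottom-row=3; cleared 0 line(s) (total 0); column heights now [0 0 4 5 4 1 0], max=5
Drop 4: O rot3 at col 5 lands with bottom-row=1; cleared 0 line(s) (total 0); column heights now [0 0 4 5 4 3 3], max=5
Drop 5: I rot2 at col 3 lands with bottom-row=5; cleared 0 line(s) (total 0); column heights now [0 0 4 6 6 6 6], max=6
Test piece J rot2 at col 1 (width 3): heights before test = [0 0 4 6 6 6 6]; fits = False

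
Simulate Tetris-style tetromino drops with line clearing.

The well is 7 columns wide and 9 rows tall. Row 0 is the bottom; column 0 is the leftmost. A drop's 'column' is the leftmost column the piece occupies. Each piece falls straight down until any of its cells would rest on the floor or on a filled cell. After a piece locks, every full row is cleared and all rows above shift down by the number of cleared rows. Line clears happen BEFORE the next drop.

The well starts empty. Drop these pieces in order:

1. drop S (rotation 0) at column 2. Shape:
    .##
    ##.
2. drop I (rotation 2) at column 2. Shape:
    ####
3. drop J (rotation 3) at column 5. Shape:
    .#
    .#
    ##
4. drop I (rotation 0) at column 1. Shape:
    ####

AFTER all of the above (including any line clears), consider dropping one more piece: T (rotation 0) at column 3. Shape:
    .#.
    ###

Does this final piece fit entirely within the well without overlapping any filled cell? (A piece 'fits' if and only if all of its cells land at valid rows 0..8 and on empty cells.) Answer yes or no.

Drop 1: S rot0 at col 2 lands with bottom-row=0; cleared 0 line(s) (total 0); column heights now [0 0 1 2 2 0 0], max=2
Drop 2: I rot2 at col 2 lands with bottom-row=2; cleared 0 line(s) (total 0); column heights now [0 0 3 3 3 3 0], max=3
Drop 3: J rot3 at col 5 lands with bottom-row=3; cleared 0 line(s) (total 0); column heights now [0 0 3 3 3 4 6], max=6
Drop 4: I rot0 at col 1 lands with bottom-row=3; cleared 0 line(s) (total 0); column heights now [0 4 4 4 4 4 6], max=6
Test piece T rot0 at col 3 (width 3): heights before test = [0 4 4 4 4 4 6]; fits = True

Answer: yes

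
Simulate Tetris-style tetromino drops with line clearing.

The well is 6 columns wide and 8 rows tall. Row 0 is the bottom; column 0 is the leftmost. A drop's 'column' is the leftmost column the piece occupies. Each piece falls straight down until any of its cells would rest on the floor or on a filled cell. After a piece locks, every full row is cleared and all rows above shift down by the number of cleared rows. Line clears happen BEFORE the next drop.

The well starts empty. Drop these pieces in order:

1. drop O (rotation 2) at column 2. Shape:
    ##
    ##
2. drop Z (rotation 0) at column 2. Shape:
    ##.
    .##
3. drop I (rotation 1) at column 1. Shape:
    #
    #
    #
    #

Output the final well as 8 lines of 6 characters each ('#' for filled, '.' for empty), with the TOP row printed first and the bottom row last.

Drop 1: O rot2 at col 2 lands with bottom-row=0; cleared 0 line(s) (total 0); column heights now [0 0 2 2 0 0], max=2
Drop 2: Z rot0 at col 2 lands with bottom-row=2; cleared 0 line(s) (total 0); column heights now [0 0 4 4 3 0], max=4
Drop 3: I rot1 at col 1 lands with bottom-row=0; cleared 0 line(s) (total 0); column heights now [0 4 4 4 3 0], max=4

Answer: ......
......
......
......
.###..
.#.##.
.###..
.###..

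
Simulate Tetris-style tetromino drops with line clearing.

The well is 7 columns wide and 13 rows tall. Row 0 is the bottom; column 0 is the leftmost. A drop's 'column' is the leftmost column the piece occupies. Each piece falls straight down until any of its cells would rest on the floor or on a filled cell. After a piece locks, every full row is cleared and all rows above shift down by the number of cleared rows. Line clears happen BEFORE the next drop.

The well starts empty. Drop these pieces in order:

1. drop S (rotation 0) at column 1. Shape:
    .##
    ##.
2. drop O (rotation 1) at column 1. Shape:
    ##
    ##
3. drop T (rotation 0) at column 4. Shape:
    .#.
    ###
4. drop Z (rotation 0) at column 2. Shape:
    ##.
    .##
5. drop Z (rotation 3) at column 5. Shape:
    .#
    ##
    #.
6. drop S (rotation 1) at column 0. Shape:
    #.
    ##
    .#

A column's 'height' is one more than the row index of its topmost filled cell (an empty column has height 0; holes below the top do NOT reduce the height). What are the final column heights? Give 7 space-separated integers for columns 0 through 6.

Answer: 7 6 5 5 4 4 5

Derivation:
Drop 1: S rot0 at col 1 lands with bottom-row=0; cleared 0 line(s) (total 0); column heights now [0 1 2 2 0 0 0], max=2
Drop 2: O rot1 at col 1 lands with bottom-row=2; cleared 0 line(s) (total 0); column heights now [0 4 4 2 0 0 0], max=4
Drop 3: T rot0 at col 4 lands with bottom-row=0; cleared 0 line(s) (total 0); column heights now [0 4 4 2 1 2 1], max=4
Drop 4: Z rot0 at col 2 lands with bottom-row=3; cleared 0 line(s) (total 0); column heights now [0 4 5 5 4 2 1], max=5
Drop 5: Z rot3 at col 5 lands with bottom-row=2; cleared 0 line(s) (total 0); column heights now [0 4 5 5 4 4 5], max=5
Drop 6: S rot1 at col 0 lands with bottom-row=4; cleared 0 line(s) (total 0); column heights now [7 6 5 5 4 4 5], max=7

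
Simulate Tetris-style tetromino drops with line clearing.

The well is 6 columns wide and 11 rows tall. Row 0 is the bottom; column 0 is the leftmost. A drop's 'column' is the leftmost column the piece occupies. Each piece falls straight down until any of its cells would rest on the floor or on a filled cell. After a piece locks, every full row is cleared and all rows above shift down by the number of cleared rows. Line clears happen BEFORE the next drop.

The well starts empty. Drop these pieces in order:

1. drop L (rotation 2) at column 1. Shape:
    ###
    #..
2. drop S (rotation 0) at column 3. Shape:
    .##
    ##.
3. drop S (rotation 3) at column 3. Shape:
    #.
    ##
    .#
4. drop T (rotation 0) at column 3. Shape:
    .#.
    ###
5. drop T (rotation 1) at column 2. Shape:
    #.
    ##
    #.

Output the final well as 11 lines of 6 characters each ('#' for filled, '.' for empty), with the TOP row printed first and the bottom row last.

Drop 1: L rot2 at col 1 lands with bottom-row=0; cleared 0 line(s) (total 0); column heights now [0 2 2 2 0 0], max=2
Drop 2: S rot0 at col 3 lands with bottom-row=2; cleared 0 line(s) (total 0); column heights now [0 2 2 3 4 4], max=4
Drop 3: S rot3 at col 3 lands with bottom-row=4; cleared 0 line(s) (total 0); column heights now [0 2 2 7 6 4], max=7
Drop 4: T rot0 at col 3 lands with bottom-row=7; cleared 0 line(s) (total 0); column heights now [0 2 2 8 9 8], max=9
Drop 5: T rot1 at col 2 lands with bottom-row=7; cleared 0 line(s) (total 0); column heights now [0 2 10 9 9 8], max=10

Answer: ......
..#...
..###.
..####
...#..
...##.
....#.
....##
...##.
.###..
.#....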